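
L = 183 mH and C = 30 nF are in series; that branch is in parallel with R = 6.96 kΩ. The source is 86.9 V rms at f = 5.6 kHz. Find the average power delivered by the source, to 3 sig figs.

1.09 W

ω = 2πf = 35190 rad/s
X_L = ωL = 6440 Ω
X_C = 1/(ωC) = 947 Ω
Branch 1: Z₁ = R = 6960 Ω
Branch 2 (series LC): Z₂ = j(X_L − X_C) = j5490 Ω
Parallel: Z = Z₁Z₂/(Z₁+Z₂), |Z| = 4310 Ω, ∠Z = 51.7°
I = V/|Z| = 20.2 mA
P = VI cos φ = 86.9 × 0.0202 × cos(51.7°) = 1.09 W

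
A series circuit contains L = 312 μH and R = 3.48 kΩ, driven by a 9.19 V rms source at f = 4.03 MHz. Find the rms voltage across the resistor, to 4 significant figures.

3.705 V

ω = 2πf = 2.532e+07 rad/s
X_L = ωL = 7900 Ω
Z = 3480 + j7900 Ω
|Z| = √(3480² + 7900²) = 8633 Ω
I = V/|Z| = 1.065 mA
V_R = I·|Z_R| = 0.001065 × 3480 = 3.705 V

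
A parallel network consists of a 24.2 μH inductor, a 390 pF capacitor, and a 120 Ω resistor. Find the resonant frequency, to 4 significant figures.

ω₀ = 1/√(LC) = 1/√(2.42e-05 × 3.9e-10) = 1.029e+07 rad/s
f₀ = ω₀/(2π) = 1.638 MHz

1.638 MHz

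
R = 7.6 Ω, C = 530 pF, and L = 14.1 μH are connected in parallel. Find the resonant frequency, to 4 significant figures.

ω₀ = 1/√(LC) = 1/√(1.41e-05 × 5.3e-10) = 1.157e+07 rad/s
f₀ = ω₀/(2π) = 1.841 MHz

1.841 MHz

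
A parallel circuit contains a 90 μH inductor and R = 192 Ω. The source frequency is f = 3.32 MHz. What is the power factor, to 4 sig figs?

ω = 2πf = 2.086e+07 rad/s
X_L = ωL = 1877 Ω
Parallel: admittances add. Y = 1/R + 1/(jωL)
Y = (0.005208 − j0.0005326) S
|Y| = 0.005235 S → |Z| = 1/|Y| = 191.0 Ω, ∠Z = −∠Y = 5.839°
cos φ = cos(5.839°) = 0.9948

0.9948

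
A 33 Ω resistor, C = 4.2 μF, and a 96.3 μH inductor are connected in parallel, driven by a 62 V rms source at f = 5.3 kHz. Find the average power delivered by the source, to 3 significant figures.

ω = 2πf = 33300 rad/s
X_L = ωL = 3.21 Ω
X_C = 1/(ωC) = 7.15 Ω
Parallel: admittances add. Y = 1/R + 1/(jωL) + jωC
Y = (0.0303 − j0.172) S
|Y| = 0.175 S → |Z| = 1/|Y| = 5.73 Ω, ∠Z = −∠Y = 80.0°
I = V/|Z| = 10.8 A
P = VI cos φ = 62 × 10.8 × cos(80.0°) = 116 W

116 W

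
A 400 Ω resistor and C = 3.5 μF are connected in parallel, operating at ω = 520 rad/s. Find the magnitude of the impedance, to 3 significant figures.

323 Ω

X_C = 1/(ωC) = 549 Ω
Parallel: admittances add. Y = 1/R + jωC
Y = (0.00250 + j0.00182) S
|Y| = 0.00309 S → |Z| = 1/|Y| = 323 Ω, ∠Z = −∠Y = -36.1°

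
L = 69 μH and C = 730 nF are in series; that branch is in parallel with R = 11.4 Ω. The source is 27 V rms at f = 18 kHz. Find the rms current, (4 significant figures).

ω = 2πf = 113100 rad/s
X_L = ωL = 7.804 Ω
X_C = 1/(ωC) = 12.11 Ω
Branch 1: Z₁ = R = 11.40 Ω
Branch 2 (series LC): Z₂ = j(X_L − X_C) = −j4.309 Ω
Parallel: Z = Z₁Z₂/(Z₁+Z₂), |Z| = 4.030 Ω, ∠Z = -69.30°
I = V/|Z| = 27/4.030 = 6.699 A

6.699 A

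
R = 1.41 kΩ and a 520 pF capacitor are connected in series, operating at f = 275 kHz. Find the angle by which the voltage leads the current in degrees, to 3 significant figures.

ω = 2πf = 1.728e+06 rad/s
X_C = 1/(ωC) = 1110 Ω
Z = 1410 − j1110 Ω
|Z| = √(1410² + 1110²) = 1800 Ω
∠Z = arctan(-1110/1410) = -38.3°

-38.3°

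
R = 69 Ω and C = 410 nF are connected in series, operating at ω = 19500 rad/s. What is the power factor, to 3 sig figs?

0.483

X_C = 1/(ωC) = 125 Ω
Z = 69.0 − j125 Ω
|Z| = √(69.0² + 125²) = 143 Ω
∠Z = arctan(-125/69.0) = -61.1°
cos φ = cos(-61.1°) = 0.483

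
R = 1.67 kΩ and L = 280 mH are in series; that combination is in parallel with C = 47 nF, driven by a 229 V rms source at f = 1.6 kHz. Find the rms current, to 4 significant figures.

ω = 2πf = 10050 rad/s
X_L = ωL = 2815 Ω
X_C = 1/(ωC) = 2116 Ω
Branch 1 (R+jX_L): Z₁ = 1670 + j2815 Ω, |Z₁| = 3273 Ω
Branch 2 (−jX_C): Z₂ = −j2116 Ω
Parallel: Z = Z₁Z₂/(Z₁+Z₂), |Z| = 3827 Ω, ∠Z = -53.38°
I = V/|Z| = 229/3827 = 59.84 mA

59.84 mA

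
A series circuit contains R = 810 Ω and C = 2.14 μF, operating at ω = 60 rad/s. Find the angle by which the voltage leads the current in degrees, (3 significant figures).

X_C = 1/(ωC) = 7790 Ω
Z = 810 − j7790 Ω
|Z| = √(810² + 7790²) = 7830 Ω
∠Z = arctan(-7790/810) = -84.1°

-84.1°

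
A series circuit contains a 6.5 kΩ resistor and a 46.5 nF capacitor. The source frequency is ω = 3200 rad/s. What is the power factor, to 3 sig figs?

0.695

X_C = 1/(ωC) = 6720 Ω
Z = 6500 − j6720 Ω
|Z| = √(6500² + 6720²) = 9350 Ω
∠Z = arctan(-6720/6500) = -46.0°
cos φ = cos(-46.0°) = 0.695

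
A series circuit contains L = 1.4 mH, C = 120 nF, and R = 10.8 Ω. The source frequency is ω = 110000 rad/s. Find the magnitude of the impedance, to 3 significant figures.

79.0 Ω

X_L = ωL = 154 Ω
X_C = 1/(ωC) = 75.8 Ω
Net reactance X = X_L − X_C = 78.2 Ω
Z = 10.8 + j78.2 Ω
|Z| = √(10.8² + 78.2²) = 79.0 Ω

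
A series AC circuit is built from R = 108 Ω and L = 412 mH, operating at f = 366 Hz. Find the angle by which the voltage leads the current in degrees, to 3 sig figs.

ω = 2πf = 2300 rad/s
X_L = ωL = 947 Ω
Z = 108 + j947 Ω
|Z| = √(108² + 947²) = 954 Ω
∠Z = arctan(947/108) = 83.5°

83.5°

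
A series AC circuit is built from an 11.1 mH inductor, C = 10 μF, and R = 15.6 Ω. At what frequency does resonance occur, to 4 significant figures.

477.7 Hz

ω₀ = 1/√(LC) = 1/√(0.0111 × 1e-05) = 3002 rad/s
f₀ = ω₀/(2π) = 477.7 Hz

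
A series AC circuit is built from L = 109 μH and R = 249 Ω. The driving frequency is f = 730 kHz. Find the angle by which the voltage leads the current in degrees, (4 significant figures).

63.52°

ω = 2πf = 4.587e+06 rad/s
X_L = ωL = 500.0 Ω
Z = 249.0 + j500.0 Ω
|Z| = √(249.0² + 500.0²) = 558.5 Ω
∠Z = arctan(500.0/249.0) = 63.52°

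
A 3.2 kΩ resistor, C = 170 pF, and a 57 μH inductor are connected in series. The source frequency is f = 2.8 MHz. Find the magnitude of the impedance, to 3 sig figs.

3270 Ω

ω = 2πf = 1.759e+07 rad/s
X_L = ωL = 1000 Ω
X_C = 1/(ωC) = 334 Ω
Net reactance X = X_L − X_C = 668 Ω
Z = 3200 + j668 Ω
|Z| = √(3200² + 668²) = 3270 Ω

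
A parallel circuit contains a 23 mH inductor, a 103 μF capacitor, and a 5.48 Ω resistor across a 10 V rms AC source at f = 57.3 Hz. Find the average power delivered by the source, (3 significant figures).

18.2 W

ω = 2πf = 360.0 rad/s
X_L = ωL = 8.28 Ω
X_C = 1/(ωC) = 27.0 Ω
Parallel: admittances add. Y = 1/R + 1/(jωL) + jωC
Y = (0.182 − j0.0837) S
|Y| = 0.201 S → |Z| = 1/|Y| = 4.98 Ω, ∠Z = −∠Y = 24.6°
I = V/|Z| = 2.01 A
P = VI cos φ = 10 × 2.01 × cos(24.6°) = 18.2 W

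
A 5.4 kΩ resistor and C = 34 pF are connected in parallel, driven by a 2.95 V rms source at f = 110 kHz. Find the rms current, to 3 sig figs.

551 μA

ω = 2πf = 691200 rad/s
X_C = 1/(ωC) = 42600 Ω
Parallel: admittances add. Y = 1/R + jωC
Y = (0.000185 + j2.35e-05) S
|Y| = 0.000187 S → |Z| = 1/|Y| = 5360 Ω, ∠Z = −∠Y = -7.23°
I = V/|Z| = 2.95/5360 = 551 μA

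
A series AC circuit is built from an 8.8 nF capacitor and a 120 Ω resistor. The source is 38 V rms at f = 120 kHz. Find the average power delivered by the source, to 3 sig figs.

4.67 W

ω = 2πf = 754000 rad/s
X_C = 1/(ωC) = 151 Ω
Z = 120 − j151 Ω
|Z| = √(120² + 151²) = 193 Ω
∠Z = arctan(-151/120) = -51.5°
I = V/|Z| = 197 mA
P = VI cos φ = 38 × 0.197 × cos(-51.5°) = 4.67 W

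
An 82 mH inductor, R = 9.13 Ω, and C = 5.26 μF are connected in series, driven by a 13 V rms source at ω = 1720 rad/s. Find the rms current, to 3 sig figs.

408 mA

X_L = ωL = 141 Ω
X_C = 1/(ωC) = 111 Ω
Net reactance X = X_L − X_C = 30.5 Ω
Z = 9.13 + j30.5 Ω
|Z| = √(9.13² + 30.5²) = 31.8 Ω
I = V/|Z| = 13/31.8 = 408 mA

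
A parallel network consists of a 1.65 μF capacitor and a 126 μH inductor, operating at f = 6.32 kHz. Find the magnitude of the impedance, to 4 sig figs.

ω = 2πf = 39710 rad/s
X_L = ωL = 5.003 Ω
X_C = 1/(ωC) = 15.26 Ω
Parallel: admittances add. Y = 1/(jωL) + jωC
Y = (0 − j0.1343) S
|Y| = 0.1343 S → |Z| = 1/|Y| = 7.444 Ω, ∠Z = −∠Y = 90.00°

7.444 Ω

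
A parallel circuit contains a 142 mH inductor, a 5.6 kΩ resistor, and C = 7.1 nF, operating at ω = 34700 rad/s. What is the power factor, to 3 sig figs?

0.972

X_L = ωL = 4930 Ω
X_C = 1/(ωC) = 4060 Ω
Parallel: admittances add. Y = 1/R + 1/(jωL) + jωC
Y = (0.000179 + j4.34e-05) S
|Y| = 0.000184 S → |Z| = 1/|Y| = 5440 Ω, ∠Z = −∠Y = -13.7°
cos φ = cos(-13.7°) = 0.972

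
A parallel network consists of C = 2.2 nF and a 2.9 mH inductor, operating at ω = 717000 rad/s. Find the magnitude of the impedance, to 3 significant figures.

912 Ω

X_L = ωL = 2080 Ω
X_C = 1/(ωC) = 634 Ω
Parallel: admittances add. Y = 1/(jωL) + jωC
Y = (0 + j0.00110) S
|Y| = 0.00110 S → |Z| = 1/|Y| = 912 Ω, ∠Z = −∠Y = -90.0°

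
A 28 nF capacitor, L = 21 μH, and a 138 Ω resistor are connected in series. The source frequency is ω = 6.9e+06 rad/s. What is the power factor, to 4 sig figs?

X_L = ωL = 144.9 Ω
X_C = 1/(ωC) = 5.176 Ω
Net reactance X = X_L − X_C = 139.7 Ω
Z = 138.0 + j139.7 Ω
|Z| = √(138.0² + 139.7²) = 196.4 Ω
∠Z = arctan(139.7/138.0) = 45.36°
cos φ = cos(45.36°) = 0.7027

0.7027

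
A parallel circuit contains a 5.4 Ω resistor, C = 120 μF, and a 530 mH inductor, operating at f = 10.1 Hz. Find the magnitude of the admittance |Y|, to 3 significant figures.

ω = 2πf = 63.46 rad/s
X_L = ωL = 33.6 Ω
X_C = 1/(ωC) = 131 Ω
Parallel: admittances add. Y = 1/R + 1/(jωL) + jωC
Y = (0.185 − j0.0221) S
|Y| = 0.187 S → |Z| = 1/|Y| = 5.36 Ω, ∠Z = −∠Y = 6.81°

187 mS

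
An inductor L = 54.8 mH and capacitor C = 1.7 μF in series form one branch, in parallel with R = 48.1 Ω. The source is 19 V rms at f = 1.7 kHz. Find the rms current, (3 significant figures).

397 mA

ω = 2πf = 10680 rad/s
X_L = ωL = 585 Ω
X_C = 1/(ωC) = 55.1 Ω
Branch 1: Z₁ = R = 48.1 Ω
Branch 2 (series LC): Z₂ = j(X_L − X_C) = j530 Ω
Parallel: Z = Z₁Z₂/(Z₁+Z₂), |Z| = 47.9 Ω, ∠Z = 5.18°
I = V/|Z| = 19/47.9 = 397 mA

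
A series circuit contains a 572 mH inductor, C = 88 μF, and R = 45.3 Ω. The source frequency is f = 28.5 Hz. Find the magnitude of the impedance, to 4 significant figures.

59.76 Ω

ω = 2πf = 179.1 rad/s
X_L = ωL = 102.4 Ω
X_C = 1/(ωC) = 63.46 Ω
Net reactance X = X_L − X_C = 38.97 Ω
Z = 45.30 + j38.97 Ω
|Z| = √(45.30² + 38.97²) = 59.76 Ω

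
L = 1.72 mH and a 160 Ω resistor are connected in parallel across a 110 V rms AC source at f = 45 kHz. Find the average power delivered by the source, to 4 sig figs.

75.62 W

ω = 2πf = 282700 rad/s
X_L = ωL = 486.3 Ω
Parallel: admittances add. Y = 1/R + 1/(jωL)
Y = (0.006250 − j0.002056) S
|Y| = 0.006580 S → |Z| = 1/|Y| = 152.0 Ω, ∠Z = −∠Y = 18.21°
I = V/|Z| = 723.8 mA
P = VI cos φ = 110 × 0.7238 × cos(18.21°) = 75.62 W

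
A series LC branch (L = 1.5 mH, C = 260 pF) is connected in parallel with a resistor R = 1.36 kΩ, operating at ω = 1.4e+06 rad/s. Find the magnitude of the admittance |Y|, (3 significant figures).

1.71 mS

X_L = ωL = 2100 Ω
X_C = 1/(ωC) = 2750 Ω
Branch 1: Z₁ = R = 1360 Ω
Branch 2 (series LC): Z₂ = j(X_L − X_C) = −j647 Ω
Parallel: Z = Z₁Z₂/(Z₁+Z₂), |Z| = 584 Ω, ∠Z = -64.5°
|Y| = 1/|Z| = 1.71 mS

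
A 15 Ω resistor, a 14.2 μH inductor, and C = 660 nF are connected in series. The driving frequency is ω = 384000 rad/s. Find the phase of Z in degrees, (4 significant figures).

5.737°

X_L = ωL = 5.453 Ω
X_C = 1/(ωC) = 3.946 Ω
Net reactance X = X_L − X_C = 1.507 Ω
Z = 15.00 + j1.507 Ω
|Z| = √(15.00² + 1.507²) = 15.08 Ω
∠Z = arctan(1.507/15.00) = 5.737°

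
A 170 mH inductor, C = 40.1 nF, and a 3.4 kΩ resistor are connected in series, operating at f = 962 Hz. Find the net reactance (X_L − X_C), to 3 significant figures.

ω = 2πf = 6044 rad/s
X_L = ωL = 1030 Ω
X_C = 1/(ωC) = 4130 Ω
X = 1030 − 4130 = -3100 Ω

-3100 Ω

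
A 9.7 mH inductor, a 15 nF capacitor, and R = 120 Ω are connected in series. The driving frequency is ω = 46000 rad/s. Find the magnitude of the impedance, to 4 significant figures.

X_L = ωL = 446.2 Ω
X_C = 1/(ωC) = 1449 Ω
Net reactance X = X_L − X_C = -1003 Ω
Z = 120.0 − j1003 Ω
|Z| = √(120.0² + 1003²) = 1010 Ω

1010 Ω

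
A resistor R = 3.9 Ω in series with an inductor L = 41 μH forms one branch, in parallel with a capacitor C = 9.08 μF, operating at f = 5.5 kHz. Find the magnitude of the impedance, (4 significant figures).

3.088 Ω

ω = 2πf = 34560 rad/s
X_L = ωL = 1.417 Ω
X_C = 1/(ωC) = 3.187 Ω
Branch 1 (R+jX_L): Z₁ = 3.900 + j1.417 Ω, |Z₁| = 4.149 Ω
Branch 2 (−jX_C): Z₂ = −j3.187 Ω
Parallel: Z = Z₁Z₂/(Z₁+Z₂), |Z| = 3.088 Ω, ∠Z = -45.62°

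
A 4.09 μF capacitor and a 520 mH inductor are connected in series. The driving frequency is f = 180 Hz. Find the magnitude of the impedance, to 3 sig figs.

372 Ω

ω = 2πf = 1131 rad/s
X_L = ωL = 588 Ω
X_C = 1/(ωC) = 216 Ω
Net reactance X = X_L − X_C = 372 Ω
Z = j372 Ω
|Z| = √(0² + 372²) = 372 Ω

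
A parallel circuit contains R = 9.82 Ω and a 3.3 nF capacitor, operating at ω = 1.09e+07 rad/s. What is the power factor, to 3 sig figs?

0.943

X_C = 1/(ωC) = 27.8 Ω
Parallel: admittances add. Y = 1/R + jωC
Y = (0.102 + j0.0360) S
|Y| = 0.108 S → |Z| = 1/|Y| = 9.26 Ω, ∠Z = −∠Y = -19.5°
cos φ = cos(-19.5°) = 0.943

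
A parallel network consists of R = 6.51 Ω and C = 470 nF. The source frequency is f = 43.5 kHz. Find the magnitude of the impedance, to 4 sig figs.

4.994 Ω

ω = 2πf = 273300 rad/s
X_C = 1/(ωC) = 7.785 Ω
Parallel: admittances add. Y = 1/R + jωC
Y = (0.1536 + j0.1285) S
|Y| = 0.2002 S → |Z| = 1/|Y| = 4.994 Ω, ∠Z = −∠Y = -39.90°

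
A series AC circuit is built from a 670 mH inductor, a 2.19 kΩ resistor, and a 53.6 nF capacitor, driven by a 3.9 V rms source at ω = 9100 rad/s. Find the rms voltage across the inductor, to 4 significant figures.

X_L = ωL = 6097 Ω
X_C = 1/(ωC) = 2050 Ω
Net reactance X = X_L − X_C = 4047 Ω
Z = 2190 + j4047 Ω
|Z| = √(2190² + 4047²) = 4601 Ω
I = V/|Z| = 847.6 μA
V_L = I·|Z_L| = 0.0008476 × 6097 = 5.168 V

5.168 V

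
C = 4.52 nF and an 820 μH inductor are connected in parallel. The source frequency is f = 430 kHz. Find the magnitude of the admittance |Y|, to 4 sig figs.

ω = 2πf = 2.702e+06 rad/s
X_L = ωL = 2215 Ω
X_C = 1/(ωC) = 81.89 Ω
Parallel: admittances add. Y = 1/(jωL) + jωC
Y = (0 + j0.01176) S
|Y| = 0.01176 S → |Z| = 1/|Y| = 85.03 Ω, ∠Z = −∠Y = -90.00°

11.76 mS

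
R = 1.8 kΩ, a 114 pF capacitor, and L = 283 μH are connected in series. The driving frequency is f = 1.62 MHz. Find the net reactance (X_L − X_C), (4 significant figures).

2019 Ω

ω = 2πf = 1.018e+07 rad/s
X_L = ωL = 2881 Ω
X_C = 1/(ωC) = 861.8 Ω
X = 2881 − 861.8 = 2019 Ω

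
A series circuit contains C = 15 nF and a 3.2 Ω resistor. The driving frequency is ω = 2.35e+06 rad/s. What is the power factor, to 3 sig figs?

0.112

X_C = 1/(ωC) = 28.4 Ω
Z = 3.20 − j28.4 Ω
|Z| = √(3.20² + 28.4²) = 28.5 Ω
∠Z = arctan(-28.4/3.20) = -83.6°
cos φ = cos(-83.6°) = 0.112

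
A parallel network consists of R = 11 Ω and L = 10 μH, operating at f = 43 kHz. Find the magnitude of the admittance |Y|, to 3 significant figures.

381 mS

ω = 2πf = 270200 rad/s
X_L = ωL = 2.70 Ω
Parallel: admittances add. Y = 1/R + 1/(jωL)
Y = (0.0909 − j0.370) S
|Y| = 0.381 S → |Z| = 1/|Y| = 2.62 Ω, ∠Z = −∠Y = 76.2°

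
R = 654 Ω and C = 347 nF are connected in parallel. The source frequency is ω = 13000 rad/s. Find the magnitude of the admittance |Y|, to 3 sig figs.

4.76 mS

X_C = 1/(ωC) = 222 Ω
Parallel: admittances add. Y = 1/R + jωC
Y = (0.00153 + j0.00451) S
|Y| = 0.00476 S → |Z| = 1/|Y| = 210 Ω, ∠Z = −∠Y = -71.3°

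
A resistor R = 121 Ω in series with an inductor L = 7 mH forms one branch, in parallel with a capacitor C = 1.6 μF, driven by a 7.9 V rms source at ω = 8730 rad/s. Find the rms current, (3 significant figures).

98.9 mA

X_L = ωL = 61.1 Ω
X_C = 1/(ωC) = 71.6 Ω
Branch 1 (R+jX_L): Z₁ = 121 + j61.1 Ω, |Z₁| = 136 Ω
Branch 2 (−jX_C): Z₂ = −j71.6 Ω
Parallel: Z = Z₁Z₂/(Z₁+Z₂), |Z| = 79.9 Ω, ∠Z = -58.3°
I = V/|Z| = 7.9/79.9 = 98.9 mA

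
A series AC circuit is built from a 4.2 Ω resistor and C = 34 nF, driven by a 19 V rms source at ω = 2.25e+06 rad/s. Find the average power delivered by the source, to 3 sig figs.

8.04 W

X_C = 1/(ωC) = 13.1 Ω
Z = 4.20 − j13.1 Ω
|Z| = √(4.20² + 13.1²) = 13.7 Ω
∠Z = arctan(-13.1/4.20) = -72.2°
I = V/|Z| = 1.38 A
P = VI cos φ = 19 × 1.38 × cos(-72.2°) = 8.04 W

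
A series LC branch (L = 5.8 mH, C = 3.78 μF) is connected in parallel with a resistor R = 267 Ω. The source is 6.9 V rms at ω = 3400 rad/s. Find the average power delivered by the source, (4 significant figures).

178.3 mW

X_L = ωL = 19.72 Ω
X_C = 1/(ωC) = 77.81 Ω
Branch 1: Z₁ = R = 267.0 Ω
Branch 2 (series LC): Z₂ = j(X_L − X_C) = −j58.09 Ω
Parallel: Z = Z₁Z₂/(Z₁+Z₂), |Z| = 56.76 Ω, ∠Z = -77.73°
I = V/|Z| = 121.6 mA
P = VI cos φ = 6.9 × 0.1216 × cos(-77.73°) = 178.3 mW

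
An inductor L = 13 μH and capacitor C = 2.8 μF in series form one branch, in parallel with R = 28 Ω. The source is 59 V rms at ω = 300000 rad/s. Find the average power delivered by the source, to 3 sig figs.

124 W

X_L = ωL = 3.90 Ω
X_C = 1/(ωC) = 1.19 Ω
Branch 1: Z₁ = R = 28.0 Ω
Branch 2 (series LC): Z₂ = j(X_L − X_C) = j2.71 Ω
Parallel: Z = Z₁Z₂/(Z₁+Z₂), |Z| = 2.70 Ω, ∠Z = 84.5°
I = V/|Z| = 21.9 A
P = VI cos φ = 59 × 21.9 × cos(84.5°) = 124 W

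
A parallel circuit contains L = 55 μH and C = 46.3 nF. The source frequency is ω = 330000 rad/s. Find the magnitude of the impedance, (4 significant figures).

X_L = ωL = 18.15 Ω
X_C = 1/(ωC) = 65.45 Ω
Parallel: admittances add. Y = 1/(jωL) + jωC
Y = (0 − j0.03982) S
|Y| = 0.03982 S → |Z| = 1/|Y| = 25.11 Ω, ∠Z = −∠Y = 90.00°

25.11 Ω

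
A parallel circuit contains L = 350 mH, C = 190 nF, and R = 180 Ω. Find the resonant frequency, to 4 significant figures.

617.2 Hz

ω₀ = 1/√(LC) = 1/√(0.35 × 1.9e-07) = 3878 rad/s
f₀ = ω₀/(2π) = 617.2 Hz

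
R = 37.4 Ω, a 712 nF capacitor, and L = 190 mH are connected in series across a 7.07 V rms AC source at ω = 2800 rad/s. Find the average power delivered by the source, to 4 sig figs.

804.9 mW

X_L = ωL = 532.0 Ω
X_C = 1/(ωC) = 501.6 Ω
Net reactance X = X_L − X_C = 30.39 Ω
Z = 37.40 + j30.39 Ω
|Z| = √(37.40² + 30.39²) = 48.19 Ω
∠Z = arctan(30.39/37.40) = 39.10°
I = V/|Z| = 146.7 mA
P = VI cos φ = 7.07 × 0.1467 × cos(39.10°) = 804.9 mW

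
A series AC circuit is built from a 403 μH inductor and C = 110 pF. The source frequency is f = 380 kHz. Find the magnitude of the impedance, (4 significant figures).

2845 Ω

ω = 2πf = 2.388e+06 rad/s
X_L = ωL = 962.2 Ω
X_C = 1/(ωC) = 3808 Ω
Net reactance X = X_L − X_C = -2845 Ω
Z = − j2845 Ω
|Z| = √(0² + 2845²) = 2845 Ω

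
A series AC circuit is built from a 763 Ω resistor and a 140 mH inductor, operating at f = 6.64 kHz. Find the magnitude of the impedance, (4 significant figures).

5890 Ω

ω = 2πf = 41720 rad/s
X_L = ωL = 5841 Ω
Z = 763.0 + j5841 Ω
|Z| = √(763.0² + 5841²) = 5890 Ω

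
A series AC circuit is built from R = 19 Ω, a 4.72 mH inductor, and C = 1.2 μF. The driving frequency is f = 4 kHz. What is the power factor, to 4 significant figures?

ω = 2πf = 25130 rad/s
X_L = ωL = 118.6 Ω
X_C = 1/(ωC) = 33.16 Ω
Net reactance X = X_L − X_C = 85.47 Ω
Z = 19.00 + j85.47 Ω
|Z| = √(19.00² + 85.47²) = 87.56 Ω
∠Z = arctan(85.47/19.00) = 77.47°
cos φ = cos(77.47°) = 0.2170

0.2170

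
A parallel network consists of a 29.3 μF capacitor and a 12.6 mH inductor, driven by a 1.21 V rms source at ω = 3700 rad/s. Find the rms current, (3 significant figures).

X_L = ωL = 46.6 Ω
X_C = 1/(ωC) = 9.22 Ω
Parallel: admittances add. Y = 1/(jωL) + jωC
Y = (0 + j0.0870) S
|Y| = 0.0870 S → |Z| = 1/|Y| = 11.5 Ω, ∠Z = −∠Y = -90.0°
I = V/|Z| = 1.21/11.5 = 105 mA

105 mA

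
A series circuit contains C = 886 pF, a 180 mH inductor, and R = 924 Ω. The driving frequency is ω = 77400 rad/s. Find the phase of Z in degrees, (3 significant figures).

-35.1°

X_L = ωL = 13900 Ω
X_C = 1/(ωC) = 14600 Ω
Net reactance X = X_L − X_C = -650 Ω
Z = 924 − j650 Ω
|Z| = √(924² + 650²) = 1130 Ω
∠Z = arctan(-650/924) = -35.1°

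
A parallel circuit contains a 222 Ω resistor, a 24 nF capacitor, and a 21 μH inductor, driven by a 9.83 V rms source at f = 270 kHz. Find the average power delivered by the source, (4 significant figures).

ω = 2πf = 1.696e+06 rad/s
X_L = ωL = 35.63 Ω
X_C = 1/(ωC) = 24.56 Ω
Parallel: admittances add. Y = 1/R + 1/(jωL) + jωC
Y = (0.004505 + j0.01265) S
|Y| = 0.01342 S → |Z| = 1/|Y| = 74.49 Ω, ∠Z = −∠Y = -70.39°
I = V/|Z| = 132.0 mA
P = VI cos φ = 9.83 × 0.1320 × cos(-70.39°) = 435.3 mW

435.3 mW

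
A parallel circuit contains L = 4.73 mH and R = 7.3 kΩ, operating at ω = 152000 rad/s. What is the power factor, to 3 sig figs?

0.0980

X_L = ωL = 719 Ω
Parallel: admittances add. Y = 1/R + 1/(jωL)
Y = (0.000137 − j0.00139) S
|Y| = 0.00140 S → |Z| = 1/|Y| = 715 Ω, ∠Z = −∠Y = 84.4°
cos φ = cos(84.4°) = 0.0980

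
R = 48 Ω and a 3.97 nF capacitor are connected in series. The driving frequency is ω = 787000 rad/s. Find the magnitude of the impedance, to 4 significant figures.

X_C = 1/(ωC) = 320.1 Ω
Z = 48.00 − j320.1 Ω
|Z| = √(48.00² + 320.1²) = 323.6 Ω

323.6 Ω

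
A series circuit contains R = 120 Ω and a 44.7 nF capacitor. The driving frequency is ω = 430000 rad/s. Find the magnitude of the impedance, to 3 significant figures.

131 Ω

X_C = 1/(ωC) = 52.0 Ω
Z = 120 − j52.0 Ω
|Z| = √(120² + 52.0²) = 131 Ω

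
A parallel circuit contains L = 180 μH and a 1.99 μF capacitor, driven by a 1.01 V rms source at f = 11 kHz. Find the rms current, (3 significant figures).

ω = 2πf = 69120 rad/s
X_L = ωL = 12.4 Ω
X_C = 1/(ωC) = 7.27 Ω
Parallel: admittances add. Y = 1/(jωL) + jωC
Y = (0 + j0.0572) S
|Y| = 0.0572 S → |Z| = 1/|Y| = 17.5 Ω, ∠Z = −∠Y = -90.0°
I = V/|Z| = 1.01/17.5 = 57.7 mA

57.7 mA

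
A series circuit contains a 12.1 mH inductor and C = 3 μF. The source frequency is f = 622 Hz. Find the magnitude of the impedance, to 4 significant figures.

ω = 2πf = 3908 rad/s
X_L = ωL = 47.29 Ω
X_C = 1/(ωC) = 85.29 Ω
Net reactance X = X_L − X_C = -38.00 Ω
Z = − j38.00 Ω
|Z| = √(0² + 38.00²) = 38.00 Ω

38.00 Ω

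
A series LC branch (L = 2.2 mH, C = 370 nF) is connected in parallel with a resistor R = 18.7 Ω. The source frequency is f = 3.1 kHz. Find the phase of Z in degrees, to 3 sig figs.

ω = 2πf = 19480 rad/s
X_L = ωL = 42.9 Ω
X_C = 1/(ωC) = 139 Ω
Branch 1: Z₁ = R = 18.7 Ω
Branch 2 (series LC): Z₂ = j(X_L − X_C) = −j95.9 Ω
Parallel: Z = Z₁Z₂/(Z₁+Z₂), |Z| = 18.4 Ω, ∠Z = -11.0°

-11.0°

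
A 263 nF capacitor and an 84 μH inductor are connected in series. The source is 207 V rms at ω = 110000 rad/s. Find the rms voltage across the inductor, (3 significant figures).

X_L = ωL = 9.24 Ω
X_C = 1/(ωC) = 34.6 Ω
Net reactance X = X_L − X_C = -25.3 Ω
Z = − j25.3 Ω
|Z| = √(0² + 25.3²) = 25.3 Ω
I = V/|Z| = 8.17 A
V_L = I·|Z_L| = 8.17 × 9.24 = 75.5 V

75.5 V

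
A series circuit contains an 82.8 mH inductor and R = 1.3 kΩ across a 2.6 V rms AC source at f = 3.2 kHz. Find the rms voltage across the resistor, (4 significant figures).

1.600 V

ω = 2πf = 20110 rad/s
X_L = ωL = 1665 Ω
Z = 1300 + j1665 Ω
|Z| = √(1300² + 1665²) = 2112 Ω
I = V/|Z| = 1.231 mA
V_R = I·|Z_R| = 0.001231 × 1300 = 1.600 V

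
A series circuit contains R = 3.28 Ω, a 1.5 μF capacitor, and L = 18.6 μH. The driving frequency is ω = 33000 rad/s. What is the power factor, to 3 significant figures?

0.165

X_L = ωL = 0.614 Ω
X_C = 1/(ωC) = 20.2 Ω
Net reactance X = X_L − X_C = -19.6 Ω
Z = 3.28 − j19.6 Ω
|Z| = √(3.28² + 19.6²) = 19.9 Ω
∠Z = arctan(-19.6/3.28) = -80.5°
cos φ = cos(-80.5°) = 0.165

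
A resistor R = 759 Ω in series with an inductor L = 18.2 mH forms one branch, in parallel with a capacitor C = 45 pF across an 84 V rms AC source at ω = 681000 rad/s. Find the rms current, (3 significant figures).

4.20 mA

X_L = ωL = 12400 Ω
X_C = 1/(ωC) = 32600 Ω
Branch 1 (R+jX_L): Z₁ = 759 + j12400 Ω, |Z₁| = 12400 Ω
Branch 2 (−jX_C): Z₂ = −j32600 Ω
Parallel: Z = Z₁Z₂/(Z₁+Z₂), |Z| = 20000 Ω, ∠Z = 84.3°
I = V/|Z| = 84/20000 = 4.20 mA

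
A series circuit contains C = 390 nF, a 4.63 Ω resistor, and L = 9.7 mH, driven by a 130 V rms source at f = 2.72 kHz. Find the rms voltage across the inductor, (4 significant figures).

1313 V

ω = 2πf = 17090 rad/s
X_L = ωL = 165.8 Ω
X_C = 1/(ωC) = 150.0 Ω
Net reactance X = X_L − X_C = 15.74 Ω
Z = 4.630 + j15.74 Ω
|Z| = √(4.630² + 15.74²) = 16.41 Ω
I = V/|Z| = 7.922 A
V_L = I·|Z_L| = 7.922 × 165.8 = 1313 V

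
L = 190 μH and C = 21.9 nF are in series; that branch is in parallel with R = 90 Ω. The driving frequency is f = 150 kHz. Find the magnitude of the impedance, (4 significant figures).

74.11 Ω

ω = 2πf = 942500 rad/s
X_L = ωL = 179.1 Ω
X_C = 1/(ωC) = 48.45 Ω
Branch 1: Z₁ = R = 90.00 Ω
Branch 2 (series LC): Z₂ = j(X_L − X_C) = j130.6 Ω
Parallel: Z = Z₁Z₂/(Z₁+Z₂), |Z| = 74.11 Ω, ∠Z = 34.57°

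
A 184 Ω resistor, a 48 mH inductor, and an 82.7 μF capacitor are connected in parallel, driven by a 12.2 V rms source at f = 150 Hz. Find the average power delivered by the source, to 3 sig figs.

809 mW

ω = 2πf = 942.5 rad/s
X_L = ωL = 45.2 Ω
X_C = 1/(ωC) = 12.8 Ω
Parallel: admittances add. Y = 1/R + 1/(jωL) + jωC
Y = (0.00543 + j0.0558) S
|Y| = 0.0561 S → |Z| = 1/|Y| = 17.8 Ω, ∠Z = −∠Y = -84.4°
I = V/|Z| = 684 mA
P = VI cos φ = 12.2 × 0.684 × cos(-84.4°) = 809 mW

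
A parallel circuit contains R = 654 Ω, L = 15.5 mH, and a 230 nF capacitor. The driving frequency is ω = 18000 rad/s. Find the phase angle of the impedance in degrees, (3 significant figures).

X_L = ωL = 279 Ω
X_C = 1/(ωC) = 242 Ω
Parallel: admittances add. Y = 1/R + 1/(jωL) + jωC
Y = (0.00153 + j0.000556) S
|Y| = 0.00163 S → |Z| = 1/|Y| = 615 Ω, ∠Z = −∠Y = -20.0°

-20.0°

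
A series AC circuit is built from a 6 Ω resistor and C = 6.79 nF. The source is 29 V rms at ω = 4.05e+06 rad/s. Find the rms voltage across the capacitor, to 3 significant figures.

X_C = 1/(ωC) = 36.4 Ω
Z = 6.00 − j36.4 Ω
|Z| = √(6.00² + 36.4²) = 36.9 Ω
I = V/|Z| = 787 mA
V_C = I·|Z_C| = 0.787 × 36.4 = 28.6 V

28.6 V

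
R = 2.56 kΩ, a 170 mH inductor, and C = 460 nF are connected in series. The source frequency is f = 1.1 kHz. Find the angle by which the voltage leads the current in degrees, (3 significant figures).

18.6°

ω = 2πf = 6912 rad/s
X_L = ωL = 1170 Ω
X_C = 1/(ωC) = 315 Ω
Net reactance X = X_L − X_C = 860 Ω
Z = 2560 + j860 Ω
|Z| = √(2560² + 860²) = 2700 Ω
∠Z = arctan(860/2560) = 18.6°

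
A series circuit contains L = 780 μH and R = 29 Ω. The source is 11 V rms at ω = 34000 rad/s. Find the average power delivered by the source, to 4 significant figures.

2.272 W

X_L = ωL = 26.52 Ω
Z = 29.00 + j26.52 Ω
|Z| = √(29.00² + 26.52²) = 39.30 Ω
∠Z = arctan(26.52/29.00) = 42.44°
I = V/|Z| = 279.9 mA
P = VI cos φ = 11 × 0.2799 × cos(42.44°) = 2.272 W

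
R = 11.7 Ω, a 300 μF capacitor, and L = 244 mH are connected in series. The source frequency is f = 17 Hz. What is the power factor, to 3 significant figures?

0.915

ω = 2πf = 106.8 rad/s
X_L = ωL = 26.1 Ω
X_C = 1/(ωC) = 31.2 Ω
Net reactance X = X_L − X_C = -5.14 Ω
Z = 11.7 − j5.14 Ω
|Z| = √(11.7² + 5.14²) = 12.8 Ω
∠Z = arctan(-5.14/11.7) = -23.7°
cos φ = cos(-23.7°) = 0.915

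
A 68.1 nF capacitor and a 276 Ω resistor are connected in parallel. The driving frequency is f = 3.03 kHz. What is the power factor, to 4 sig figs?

ω = 2πf = 19040 rad/s
X_C = 1/(ωC) = 771.3 Ω
Parallel: admittances add. Y = 1/R + jωC
Y = (0.003623 + j0.001296) S
|Y| = 0.003848 S → |Z| = 1/|Y| = 259.9 Ω, ∠Z = −∠Y = -19.69°
cos φ = cos(-19.69°) = 0.9415

0.9415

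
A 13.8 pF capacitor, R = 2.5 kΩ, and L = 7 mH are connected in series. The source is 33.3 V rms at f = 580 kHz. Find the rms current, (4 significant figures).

5.410 mA

ω = 2πf = 3.644e+06 rad/s
X_L = ωL = 25510 Ω
X_C = 1/(ωC) = 19880 Ω
Net reactance X = X_L − X_C = 5625 Ω
Z = 2500 + j5625 Ω
|Z| = √(2500² + 5625²) = 6156 Ω
I = V/|Z| = 33.3/6156 = 5.410 mA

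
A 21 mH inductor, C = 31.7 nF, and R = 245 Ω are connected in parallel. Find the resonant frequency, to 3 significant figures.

6.17 kHz

ω₀ = 1/√(LC) = 1/√(0.021 × 3.17e-08) = 38760 rad/s
f₀ = ω₀/(2π) = 6.17 kHz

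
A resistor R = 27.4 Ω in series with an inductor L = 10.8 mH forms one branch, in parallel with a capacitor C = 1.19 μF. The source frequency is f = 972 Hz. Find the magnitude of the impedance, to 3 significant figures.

ω = 2πf = 6107 rad/s
X_L = ωL = 66.0 Ω
X_C = 1/(ωC) = 138 Ω
Branch 1 (R+jX_L): Z₁ = 27.4 + j66.0 Ω, |Z₁| = 71.4 Ω
Branch 2 (−jX_C): Z₂ = −j138 Ω
Parallel: Z = Z₁Z₂/(Z₁+Z₂), |Z| = 128 Ω, ∠Z = 46.5°

128 Ω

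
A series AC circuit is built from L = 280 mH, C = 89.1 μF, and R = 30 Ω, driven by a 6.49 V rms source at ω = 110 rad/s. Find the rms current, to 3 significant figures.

84.0 mA

X_L = ωL = 30.8 Ω
X_C = 1/(ωC) = 102 Ω
Net reactance X = X_L − X_C = -71.2 Ω
Z = 30.0 − j71.2 Ω
|Z| = √(30.0² + 71.2²) = 77.3 Ω
I = V/|Z| = 6.49/77.3 = 84.0 mA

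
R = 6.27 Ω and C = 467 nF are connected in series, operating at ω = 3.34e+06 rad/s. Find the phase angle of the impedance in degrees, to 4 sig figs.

X_C = 1/(ωC) = 0.6411 Ω
Z = 6.270 − j0.6411 Ω
|Z| = √(6.270² + 0.6411²) = 6.303 Ω
∠Z = arctan(-0.6411/6.270) = -5.838°

-5.838°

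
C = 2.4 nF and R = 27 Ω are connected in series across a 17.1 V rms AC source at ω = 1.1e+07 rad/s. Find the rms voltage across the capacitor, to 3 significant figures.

X_C = 1/(ωC) = 37.9 Ω
Z = 27.0 − j37.9 Ω
|Z| = √(27.0² + 37.9²) = 46.5 Ω
I = V/|Z| = 368 mA
V_C = I·|Z_C| = 0.368 × 37.9 = 13.9 V

13.9 V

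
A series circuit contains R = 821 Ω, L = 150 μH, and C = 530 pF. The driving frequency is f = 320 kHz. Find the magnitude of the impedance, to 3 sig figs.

ω = 2πf = 2.011e+06 rad/s
X_L = ωL = 302 Ω
X_C = 1/(ωC) = 938 Ω
Net reactance X = X_L − X_C = -637 Ω
Z = 821 − j637 Ω
|Z| = √(821² + 637²) = 1040 Ω

1040 Ω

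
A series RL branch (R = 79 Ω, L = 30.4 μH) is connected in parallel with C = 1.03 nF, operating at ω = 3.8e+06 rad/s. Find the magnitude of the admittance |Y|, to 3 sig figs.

X_L = ωL = 116 Ω
X_C = 1/(ωC) = 255 Ω
Branch 1 (R+jX_L): Z₁ = 79.0 + j116 Ω, |Z₁| = 140 Ω
Branch 2 (−jX_C): Z₂ = −j255 Ω
Parallel: Z = Z₁Z₂/(Z₁+Z₂), |Z| = 222 Ω, ∠Z = 26.2°
|Y| = 1/|Z| = 4.50 mS

4.50 mS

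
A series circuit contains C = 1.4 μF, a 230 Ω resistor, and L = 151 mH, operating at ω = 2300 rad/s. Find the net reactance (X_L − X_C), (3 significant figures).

36.7 Ω

X_L = ωL = 347 Ω
X_C = 1/(ωC) = 311 Ω
X = 347 − 311 = 36.7 Ω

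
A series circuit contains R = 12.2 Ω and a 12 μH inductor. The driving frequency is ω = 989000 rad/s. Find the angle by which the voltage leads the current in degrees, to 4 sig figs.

X_L = ωL = 11.87 Ω
Z = 12.20 + j11.87 Ω
|Z| = √(12.20² + 11.87²) = 17.02 Ω
∠Z = arctan(11.87/12.20) = 44.21°

44.21°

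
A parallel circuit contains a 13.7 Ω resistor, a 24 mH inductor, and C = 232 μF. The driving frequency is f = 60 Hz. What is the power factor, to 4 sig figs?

ω = 2πf = 377.0 rad/s
X_L = ωL = 9.048 Ω
X_C = 1/(ωC) = 11.43 Ω
Parallel: admittances add. Y = 1/R + 1/(jωL) + jωC
Y = (0.07299 − j0.02306) S
|Y| = 0.07655 S → |Z| = 1/|Y| = 13.06 Ω, ∠Z = −∠Y = 17.53°
cos φ = cos(17.53°) = 0.9535

0.9535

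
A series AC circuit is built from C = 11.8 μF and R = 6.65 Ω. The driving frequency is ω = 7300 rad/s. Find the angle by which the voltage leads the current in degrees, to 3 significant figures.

X_C = 1/(ωC) = 11.6 Ω
Z = 6.65 − j11.6 Ω
|Z| = √(6.65² + 11.6²) = 13.4 Ω
∠Z = arctan(-11.6/6.65) = -60.2°

-60.2°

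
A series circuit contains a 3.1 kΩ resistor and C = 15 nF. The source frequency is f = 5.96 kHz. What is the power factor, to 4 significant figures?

0.8672

ω = 2πf = 37450 rad/s
X_C = 1/(ωC) = 1780 Ω
Z = 3100 − j1780 Ω
|Z| = √(3100² + 1780²) = 3575 Ω
∠Z = arctan(-1780/3100) = -29.87°
cos φ = cos(-29.87°) = 0.8672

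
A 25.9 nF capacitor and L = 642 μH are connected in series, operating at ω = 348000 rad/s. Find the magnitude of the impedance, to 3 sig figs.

X_L = ωL = 223 Ω
X_C = 1/(ωC) = 111 Ω
Net reactance X = X_L − X_C = 112 Ω
Z = j112 Ω
|Z| = √(0² + 112²) = 112 Ω

112 Ω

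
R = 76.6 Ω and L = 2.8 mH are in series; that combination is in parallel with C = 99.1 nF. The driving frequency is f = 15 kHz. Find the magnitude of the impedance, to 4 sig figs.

ω = 2πf = 94250 rad/s
X_L = ωL = 263.9 Ω
X_C = 1/(ωC) = 107.1 Ω
Branch 1 (R+jX_L): Z₁ = 76.60 + j263.9 Ω, |Z₁| = 274.8 Ω
Branch 2 (−jX_C): Z₂ = −j107.1 Ω
Parallel: Z = Z₁Z₂/(Z₁+Z₂), |Z| = 168.6 Ω, ∠Z = -80.15°

168.6 Ω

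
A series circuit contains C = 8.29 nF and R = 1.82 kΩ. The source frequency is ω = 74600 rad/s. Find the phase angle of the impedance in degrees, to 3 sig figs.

-41.6°

X_C = 1/(ωC) = 1620 Ω
Z = 1820 − j1620 Ω
|Z| = √(1820² + 1620²) = 2430 Ω
∠Z = arctan(-1620/1820) = -41.6°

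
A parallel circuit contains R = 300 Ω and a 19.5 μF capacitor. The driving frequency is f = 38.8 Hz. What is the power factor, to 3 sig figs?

ω = 2πf = 243.8 rad/s
X_C = 1/(ωC) = 210 Ω
Parallel: admittances add. Y = 1/R + jωC
Y = (0.00333 + j0.00475) S
|Y| = 0.00581 S → |Z| = 1/|Y| = 172 Ω, ∠Z = −∠Y = -55.0°
cos φ = cos(-55.0°) = 0.574

0.574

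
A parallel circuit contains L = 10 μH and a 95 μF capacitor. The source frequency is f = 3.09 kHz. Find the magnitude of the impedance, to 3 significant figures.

ω = 2πf = 19420 rad/s
X_L = ωL = 0.194 Ω
X_C = 1/(ωC) = 0.542 Ω
Parallel: admittances add. Y = 1/(jωL) + jωC
Y = (0 − j3.31) S
|Y| = 3.31 S → |Z| = 1/|Y| = 0.302 Ω, ∠Z = −∠Y = 90.0°

0.302 Ω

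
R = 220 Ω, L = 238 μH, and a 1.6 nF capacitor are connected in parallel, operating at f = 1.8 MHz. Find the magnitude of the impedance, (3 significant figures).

ω = 2πf = 1.131e+07 rad/s
X_L = ωL = 2690 Ω
X_C = 1/(ωC) = 55.3 Ω
Parallel: admittances add. Y = 1/R + 1/(jωL) + jωC
Y = (0.00455 + j0.0177) S
|Y| = 0.0183 S → |Z| = 1/|Y| = 54.7 Ω, ∠Z = −∠Y = -75.6°

54.7 Ω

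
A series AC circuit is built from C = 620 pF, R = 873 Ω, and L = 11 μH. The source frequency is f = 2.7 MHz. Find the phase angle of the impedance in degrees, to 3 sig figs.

ω = 2πf = 1.696e+07 rad/s
X_L = ωL = 187 Ω
X_C = 1/(ωC) = 95.1 Ω
Net reactance X = X_L − X_C = 91.5 Ω
Z = 873 + j91.5 Ω
|Z| = √(873² + 91.5²) = 878 Ω
∠Z = arctan(91.5/873) = 5.99°

5.99°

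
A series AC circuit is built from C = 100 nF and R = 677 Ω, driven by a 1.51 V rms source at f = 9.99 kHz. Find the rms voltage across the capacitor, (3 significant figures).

0.346 V

ω = 2πf = 62770 rad/s
X_C = 1/(ωC) = 159 Ω
Z = 677 − j159 Ω
|Z| = √(677² + 159²) = 695 Ω
I = V/|Z| = 2.17 mA
V_C = I·|Z_C| = 0.00217 × 159 = 0.346 V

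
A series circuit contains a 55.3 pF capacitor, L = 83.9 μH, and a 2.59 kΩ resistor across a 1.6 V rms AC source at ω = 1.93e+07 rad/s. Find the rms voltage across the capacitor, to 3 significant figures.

0.560 V

X_L = ωL = 1620 Ω
X_C = 1/(ωC) = 937 Ω
Net reactance X = X_L − X_C = 682 Ω
Z = 2590 + j682 Ω
|Z| = √(2590² + 682²) = 2680 Ω
I = V/|Z| = 597 μA
V_C = I·|Z_C| = 0.000597 × 937 = 0.560 V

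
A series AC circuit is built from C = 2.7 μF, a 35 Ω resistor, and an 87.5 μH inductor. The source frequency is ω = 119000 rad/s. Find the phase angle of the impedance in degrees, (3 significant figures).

X_L = ωL = 10.4 Ω
X_C = 1/(ωC) = 3.11 Ω
Net reactance X = X_L − X_C = 7.30 Ω
Z = 35.0 + j7.30 Ω
|Z| = √(35.0² + 7.30²) = 35.8 Ω
∠Z = arctan(7.30/35.0) = 11.8°

11.8°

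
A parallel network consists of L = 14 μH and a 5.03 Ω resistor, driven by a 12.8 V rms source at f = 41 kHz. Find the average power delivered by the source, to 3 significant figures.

ω = 2πf = 257600 rad/s
X_L = ωL = 3.61 Ω
Parallel: admittances add. Y = 1/R + 1/(jωL)
Y = (0.199 − j0.277) S
|Y| = 0.341 S → |Z| = 1/|Y| = 2.93 Ω, ∠Z = −∠Y = 54.4°
I = V/|Z| = 4.37 A
P = VI cos φ = 12.8 × 4.37 × cos(54.4°) = 32.6 W

32.6 W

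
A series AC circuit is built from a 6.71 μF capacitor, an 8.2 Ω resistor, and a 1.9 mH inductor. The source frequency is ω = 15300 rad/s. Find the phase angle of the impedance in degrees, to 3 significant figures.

67.0°

X_L = ωL = 29.1 Ω
X_C = 1/(ωC) = 9.74 Ω
Net reactance X = X_L − X_C = 19.3 Ω
Z = 8.20 + j19.3 Ω
|Z| = √(8.20² + 19.3²) = 21.0 Ω
∠Z = arctan(19.3/8.20) = 67.0°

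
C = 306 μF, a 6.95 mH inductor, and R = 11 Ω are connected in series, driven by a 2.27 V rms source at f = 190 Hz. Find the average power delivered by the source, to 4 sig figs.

373.1 mW

ω = 2πf = 1194 rad/s
X_L = ωL = 8.297 Ω
X_C = 1/(ωC) = 2.737 Ω
Net reactance X = X_L − X_C = 5.560 Ω
Z = 11.00 + j5.560 Ω
|Z| = √(11.00² + 5.560²) = 12.33 Ω
∠Z = arctan(5.560/11.00) = 26.81°
I = V/|Z| = 184.2 mA
P = VI cos φ = 2.27 × 0.1842 × cos(26.81°) = 373.1 mW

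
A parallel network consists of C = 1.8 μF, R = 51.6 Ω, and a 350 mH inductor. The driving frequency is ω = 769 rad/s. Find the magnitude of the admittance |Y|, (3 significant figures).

19.5 mS

X_L = ωL = 269 Ω
X_C = 1/(ωC) = 722 Ω
Parallel: admittances add. Y = 1/R + 1/(jωL) + jωC
Y = (0.0194 − j0.00233) S
|Y| = 0.0195 S → |Z| = 1/|Y| = 51.2 Ω, ∠Z = −∠Y = 6.86°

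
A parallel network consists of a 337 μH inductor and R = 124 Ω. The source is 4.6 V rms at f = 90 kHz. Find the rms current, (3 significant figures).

44.3 mA

ω = 2πf = 565500 rad/s
X_L = ωL = 191 Ω
Parallel: admittances add. Y = 1/R + 1/(jωL)
Y = (0.00806 − j0.00525) S
|Y| = 0.00962 S → |Z| = 1/|Y| = 104 Ω, ∠Z = −∠Y = 33.1°
I = V/|Z| = 4.6/104 = 44.3 mA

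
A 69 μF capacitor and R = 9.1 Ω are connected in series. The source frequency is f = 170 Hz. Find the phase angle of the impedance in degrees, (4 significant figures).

-56.15°

ω = 2πf = 1068 rad/s
X_C = 1/(ωC) = 13.57 Ω
Z = 9.100 − j13.57 Ω
|Z| = √(9.100² + 13.57²) = 16.34 Ω
∠Z = arctan(-13.57/9.100) = -56.15°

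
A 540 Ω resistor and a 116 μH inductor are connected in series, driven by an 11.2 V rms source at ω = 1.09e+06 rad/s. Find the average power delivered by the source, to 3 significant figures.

X_L = ωL = 126 Ω
Z = 540 + j126 Ω
|Z| = √(540² + 126²) = 555 Ω
∠Z = arctan(126/540) = 13.2°
I = V/|Z| = 20.2 mA
P = VI cos φ = 11.2 × 0.0202 × cos(13.2°) = 220 mW

220 mW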